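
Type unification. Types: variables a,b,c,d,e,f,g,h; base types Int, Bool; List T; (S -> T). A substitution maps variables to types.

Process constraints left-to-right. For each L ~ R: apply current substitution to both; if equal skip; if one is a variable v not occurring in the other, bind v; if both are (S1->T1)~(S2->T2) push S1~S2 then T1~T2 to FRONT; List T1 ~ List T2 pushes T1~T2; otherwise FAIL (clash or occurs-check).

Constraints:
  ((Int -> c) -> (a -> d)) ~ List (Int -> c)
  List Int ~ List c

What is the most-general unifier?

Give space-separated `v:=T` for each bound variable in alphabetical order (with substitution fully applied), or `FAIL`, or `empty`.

Answer: FAIL

Derivation:
step 1: unify ((Int -> c) -> (a -> d)) ~ List (Int -> c)  [subst: {-} | 1 pending]
  clash: ((Int -> c) -> (a -> d)) vs List (Int -> c)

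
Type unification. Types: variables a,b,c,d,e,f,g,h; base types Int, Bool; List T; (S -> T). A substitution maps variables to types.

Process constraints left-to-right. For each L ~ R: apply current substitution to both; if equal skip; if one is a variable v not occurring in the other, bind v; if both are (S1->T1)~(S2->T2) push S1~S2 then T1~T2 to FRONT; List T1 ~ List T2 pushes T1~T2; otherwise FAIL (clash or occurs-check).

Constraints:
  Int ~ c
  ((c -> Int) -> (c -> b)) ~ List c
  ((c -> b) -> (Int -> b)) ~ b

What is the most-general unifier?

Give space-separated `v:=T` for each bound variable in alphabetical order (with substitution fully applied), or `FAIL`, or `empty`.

step 1: unify Int ~ c  [subst: {-} | 2 pending]
  bind c := Int
step 2: unify ((Int -> Int) -> (Int -> b)) ~ List Int  [subst: {c:=Int} | 1 pending]
  clash: ((Int -> Int) -> (Int -> b)) vs List Int

Answer: FAIL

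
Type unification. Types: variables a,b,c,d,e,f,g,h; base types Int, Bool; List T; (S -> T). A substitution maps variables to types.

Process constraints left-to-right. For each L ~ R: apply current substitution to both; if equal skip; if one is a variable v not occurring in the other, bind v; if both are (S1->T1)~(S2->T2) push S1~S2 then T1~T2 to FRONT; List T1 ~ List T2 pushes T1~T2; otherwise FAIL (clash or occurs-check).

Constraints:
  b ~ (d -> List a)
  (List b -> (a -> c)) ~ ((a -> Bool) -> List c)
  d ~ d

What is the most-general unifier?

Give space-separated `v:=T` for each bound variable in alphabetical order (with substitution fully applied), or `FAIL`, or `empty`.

Answer: FAIL

Derivation:
step 1: unify b ~ (d -> List a)  [subst: {-} | 2 pending]
  bind b := (d -> List a)
step 2: unify (List (d -> List a) -> (a -> c)) ~ ((a -> Bool) -> List c)  [subst: {b:=(d -> List a)} | 1 pending]
  -> decompose arrow: push List (d -> List a)~(a -> Bool), (a -> c)~List c
step 3: unify List (d -> List a) ~ (a -> Bool)  [subst: {b:=(d -> List a)} | 2 pending]
  clash: List (d -> List a) vs (a -> Bool)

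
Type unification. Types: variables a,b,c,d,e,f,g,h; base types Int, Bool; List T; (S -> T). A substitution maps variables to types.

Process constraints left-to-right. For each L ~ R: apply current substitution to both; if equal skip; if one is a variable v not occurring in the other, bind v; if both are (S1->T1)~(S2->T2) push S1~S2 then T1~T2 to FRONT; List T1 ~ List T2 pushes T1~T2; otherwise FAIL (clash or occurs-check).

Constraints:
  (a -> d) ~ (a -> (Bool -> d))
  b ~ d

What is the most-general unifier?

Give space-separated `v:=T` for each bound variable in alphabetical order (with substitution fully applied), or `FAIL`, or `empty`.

step 1: unify (a -> d) ~ (a -> (Bool -> d))  [subst: {-} | 1 pending]
  -> decompose arrow: push a~a, d~(Bool -> d)
step 2: unify a ~ a  [subst: {-} | 2 pending]
  -> identical, skip
step 3: unify d ~ (Bool -> d)  [subst: {-} | 1 pending]
  occurs-check fail: d in (Bool -> d)

Answer: FAIL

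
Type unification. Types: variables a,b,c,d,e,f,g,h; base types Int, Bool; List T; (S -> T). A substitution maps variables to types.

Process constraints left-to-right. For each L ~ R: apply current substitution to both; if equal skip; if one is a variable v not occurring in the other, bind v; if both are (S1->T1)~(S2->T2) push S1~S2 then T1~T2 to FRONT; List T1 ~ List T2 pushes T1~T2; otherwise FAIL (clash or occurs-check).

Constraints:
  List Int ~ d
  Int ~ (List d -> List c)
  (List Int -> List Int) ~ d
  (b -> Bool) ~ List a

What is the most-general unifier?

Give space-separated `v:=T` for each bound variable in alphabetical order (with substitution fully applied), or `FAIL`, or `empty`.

Answer: FAIL

Derivation:
step 1: unify List Int ~ d  [subst: {-} | 3 pending]
  bind d := List Int
step 2: unify Int ~ (List List Int -> List c)  [subst: {d:=List Int} | 2 pending]
  clash: Int vs (List List Int -> List c)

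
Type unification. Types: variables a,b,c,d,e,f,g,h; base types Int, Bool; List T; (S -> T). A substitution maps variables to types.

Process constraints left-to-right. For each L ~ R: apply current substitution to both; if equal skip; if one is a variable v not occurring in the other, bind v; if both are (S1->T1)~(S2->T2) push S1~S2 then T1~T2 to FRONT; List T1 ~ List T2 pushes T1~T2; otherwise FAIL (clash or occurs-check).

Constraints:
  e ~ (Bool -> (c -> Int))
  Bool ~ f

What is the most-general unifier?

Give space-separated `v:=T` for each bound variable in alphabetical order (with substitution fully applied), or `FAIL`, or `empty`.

step 1: unify e ~ (Bool -> (c -> Int))  [subst: {-} | 1 pending]
  bind e := (Bool -> (c -> Int))
step 2: unify Bool ~ f  [subst: {e:=(Bool -> (c -> Int))} | 0 pending]
  bind f := Bool

Answer: e:=(Bool -> (c -> Int)) f:=Bool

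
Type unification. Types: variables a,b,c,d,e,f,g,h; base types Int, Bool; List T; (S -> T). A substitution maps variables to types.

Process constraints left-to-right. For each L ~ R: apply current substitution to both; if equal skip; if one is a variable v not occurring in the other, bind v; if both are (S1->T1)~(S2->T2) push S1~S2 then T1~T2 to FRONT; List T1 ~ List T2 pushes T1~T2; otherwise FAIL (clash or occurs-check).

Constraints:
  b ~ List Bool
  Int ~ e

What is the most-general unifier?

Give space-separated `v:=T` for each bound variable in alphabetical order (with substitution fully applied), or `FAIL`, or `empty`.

step 1: unify b ~ List Bool  [subst: {-} | 1 pending]
  bind b := List Bool
step 2: unify Int ~ e  [subst: {b:=List Bool} | 0 pending]
  bind e := Int

Answer: b:=List Bool e:=Int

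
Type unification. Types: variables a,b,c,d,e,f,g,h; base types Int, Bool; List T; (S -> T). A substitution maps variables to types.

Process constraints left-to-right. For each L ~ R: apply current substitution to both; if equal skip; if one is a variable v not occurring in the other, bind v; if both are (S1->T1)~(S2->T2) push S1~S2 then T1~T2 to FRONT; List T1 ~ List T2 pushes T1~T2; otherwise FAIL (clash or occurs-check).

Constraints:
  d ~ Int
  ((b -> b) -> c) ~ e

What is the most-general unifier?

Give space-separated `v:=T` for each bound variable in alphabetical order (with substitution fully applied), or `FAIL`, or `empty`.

step 1: unify d ~ Int  [subst: {-} | 1 pending]
  bind d := Int
step 2: unify ((b -> b) -> c) ~ e  [subst: {d:=Int} | 0 pending]
  bind e := ((b -> b) -> c)

Answer: d:=Int e:=((b -> b) -> c)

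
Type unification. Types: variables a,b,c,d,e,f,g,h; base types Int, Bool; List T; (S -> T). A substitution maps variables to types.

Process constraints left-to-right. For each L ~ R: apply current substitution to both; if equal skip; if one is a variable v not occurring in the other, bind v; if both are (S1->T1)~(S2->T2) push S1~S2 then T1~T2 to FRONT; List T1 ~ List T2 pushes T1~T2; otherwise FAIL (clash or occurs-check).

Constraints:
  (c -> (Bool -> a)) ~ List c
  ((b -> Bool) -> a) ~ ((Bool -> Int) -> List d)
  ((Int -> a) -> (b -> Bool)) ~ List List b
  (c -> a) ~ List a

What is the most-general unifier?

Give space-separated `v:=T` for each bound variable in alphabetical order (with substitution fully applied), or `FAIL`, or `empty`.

step 1: unify (c -> (Bool -> a)) ~ List c  [subst: {-} | 3 pending]
  clash: (c -> (Bool -> a)) vs List c

Answer: FAIL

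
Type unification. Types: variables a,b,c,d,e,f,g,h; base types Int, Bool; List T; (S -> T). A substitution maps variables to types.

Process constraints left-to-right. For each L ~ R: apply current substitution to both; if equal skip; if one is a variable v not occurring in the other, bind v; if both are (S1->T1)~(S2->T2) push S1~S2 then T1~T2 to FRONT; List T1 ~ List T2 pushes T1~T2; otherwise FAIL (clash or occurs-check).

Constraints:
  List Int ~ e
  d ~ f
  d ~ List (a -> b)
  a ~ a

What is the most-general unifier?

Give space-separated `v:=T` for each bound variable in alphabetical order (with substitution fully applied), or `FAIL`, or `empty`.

step 1: unify List Int ~ e  [subst: {-} | 3 pending]
  bind e := List Int
step 2: unify d ~ f  [subst: {e:=List Int} | 2 pending]
  bind d := f
step 3: unify f ~ List (a -> b)  [subst: {e:=List Int, d:=f} | 1 pending]
  bind f := List (a -> b)
step 4: unify a ~ a  [subst: {e:=List Int, d:=f, f:=List (a -> b)} | 0 pending]
  -> identical, skip

Answer: d:=List (a -> b) e:=List Int f:=List (a -> b)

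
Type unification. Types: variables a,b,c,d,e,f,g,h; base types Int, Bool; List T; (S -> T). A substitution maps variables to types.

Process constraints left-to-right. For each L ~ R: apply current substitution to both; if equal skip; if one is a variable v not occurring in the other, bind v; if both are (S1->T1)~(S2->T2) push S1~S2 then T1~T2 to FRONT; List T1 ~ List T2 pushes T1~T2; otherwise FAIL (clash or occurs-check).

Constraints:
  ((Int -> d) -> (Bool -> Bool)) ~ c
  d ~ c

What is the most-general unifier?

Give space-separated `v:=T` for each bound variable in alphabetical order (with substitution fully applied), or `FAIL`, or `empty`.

step 1: unify ((Int -> d) -> (Bool -> Bool)) ~ c  [subst: {-} | 1 pending]
  bind c := ((Int -> d) -> (Bool -> Bool))
step 2: unify d ~ ((Int -> d) -> (Bool -> Bool))  [subst: {c:=((Int -> d) -> (Bool -> Bool))} | 0 pending]
  occurs-check fail: d in ((Int -> d) -> (Bool -> Bool))

Answer: FAIL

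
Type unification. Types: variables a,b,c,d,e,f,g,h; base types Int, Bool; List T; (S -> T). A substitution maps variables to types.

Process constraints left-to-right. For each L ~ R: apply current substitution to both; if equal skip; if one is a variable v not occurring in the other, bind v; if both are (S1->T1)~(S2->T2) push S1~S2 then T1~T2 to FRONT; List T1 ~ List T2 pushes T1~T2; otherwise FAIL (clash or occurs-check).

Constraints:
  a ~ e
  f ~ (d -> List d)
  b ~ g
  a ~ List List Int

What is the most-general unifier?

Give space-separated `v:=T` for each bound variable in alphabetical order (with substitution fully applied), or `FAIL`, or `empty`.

Answer: a:=List List Int b:=g e:=List List Int f:=(d -> List d)

Derivation:
step 1: unify a ~ e  [subst: {-} | 3 pending]
  bind a := e
step 2: unify f ~ (d -> List d)  [subst: {a:=e} | 2 pending]
  bind f := (d -> List d)
step 3: unify b ~ g  [subst: {a:=e, f:=(d -> List d)} | 1 pending]
  bind b := g
step 4: unify e ~ List List Int  [subst: {a:=e, f:=(d -> List d), b:=g} | 0 pending]
  bind e := List List Int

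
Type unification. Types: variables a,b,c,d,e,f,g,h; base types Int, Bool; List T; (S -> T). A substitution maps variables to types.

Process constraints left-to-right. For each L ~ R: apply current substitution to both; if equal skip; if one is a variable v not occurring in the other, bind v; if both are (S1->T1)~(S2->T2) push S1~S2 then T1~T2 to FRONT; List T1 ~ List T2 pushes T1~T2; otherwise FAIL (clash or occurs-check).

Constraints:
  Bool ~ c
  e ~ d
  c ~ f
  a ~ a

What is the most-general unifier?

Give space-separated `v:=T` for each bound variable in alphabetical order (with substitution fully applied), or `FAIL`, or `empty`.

Answer: c:=Bool e:=d f:=Bool

Derivation:
step 1: unify Bool ~ c  [subst: {-} | 3 pending]
  bind c := Bool
step 2: unify e ~ d  [subst: {c:=Bool} | 2 pending]
  bind e := d
step 3: unify Bool ~ f  [subst: {c:=Bool, e:=d} | 1 pending]
  bind f := Bool
step 4: unify a ~ a  [subst: {c:=Bool, e:=d, f:=Bool} | 0 pending]
  -> identical, skip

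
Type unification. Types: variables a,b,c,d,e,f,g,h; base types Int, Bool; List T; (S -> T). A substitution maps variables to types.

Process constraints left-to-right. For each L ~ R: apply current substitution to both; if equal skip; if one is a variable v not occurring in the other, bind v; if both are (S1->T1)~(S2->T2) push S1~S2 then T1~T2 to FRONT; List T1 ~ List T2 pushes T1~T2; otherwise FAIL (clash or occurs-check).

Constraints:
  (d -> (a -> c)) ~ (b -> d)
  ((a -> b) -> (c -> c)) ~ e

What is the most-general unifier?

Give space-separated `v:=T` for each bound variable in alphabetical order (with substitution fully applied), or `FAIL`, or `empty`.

Answer: b:=(a -> c) d:=(a -> c) e:=((a -> (a -> c)) -> (c -> c))

Derivation:
step 1: unify (d -> (a -> c)) ~ (b -> d)  [subst: {-} | 1 pending]
  -> decompose arrow: push d~b, (a -> c)~d
step 2: unify d ~ b  [subst: {-} | 2 pending]
  bind d := b
step 3: unify (a -> c) ~ b  [subst: {d:=b} | 1 pending]
  bind b := (a -> c)
step 4: unify ((a -> (a -> c)) -> (c -> c)) ~ e  [subst: {d:=b, b:=(a -> c)} | 0 pending]
  bind e := ((a -> (a -> c)) -> (c -> c))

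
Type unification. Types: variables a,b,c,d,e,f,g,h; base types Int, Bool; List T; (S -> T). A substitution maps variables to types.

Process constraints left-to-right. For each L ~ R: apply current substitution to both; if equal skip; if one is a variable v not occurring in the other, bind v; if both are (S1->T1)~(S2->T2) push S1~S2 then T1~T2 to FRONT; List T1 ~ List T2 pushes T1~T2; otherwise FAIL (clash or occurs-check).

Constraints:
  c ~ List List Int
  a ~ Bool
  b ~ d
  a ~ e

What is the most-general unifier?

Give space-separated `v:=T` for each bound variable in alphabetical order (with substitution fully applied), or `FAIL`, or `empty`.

Answer: a:=Bool b:=d c:=List List Int e:=Bool

Derivation:
step 1: unify c ~ List List Int  [subst: {-} | 3 pending]
  bind c := List List Int
step 2: unify a ~ Bool  [subst: {c:=List List Int} | 2 pending]
  bind a := Bool
step 3: unify b ~ d  [subst: {c:=List List Int, a:=Bool} | 1 pending]
  bind b := d
step 4: unify Bool ~ e  [subst: {c:=List List Int, a:=Bool, b:=d} | 0 pending]
  bind e := Bool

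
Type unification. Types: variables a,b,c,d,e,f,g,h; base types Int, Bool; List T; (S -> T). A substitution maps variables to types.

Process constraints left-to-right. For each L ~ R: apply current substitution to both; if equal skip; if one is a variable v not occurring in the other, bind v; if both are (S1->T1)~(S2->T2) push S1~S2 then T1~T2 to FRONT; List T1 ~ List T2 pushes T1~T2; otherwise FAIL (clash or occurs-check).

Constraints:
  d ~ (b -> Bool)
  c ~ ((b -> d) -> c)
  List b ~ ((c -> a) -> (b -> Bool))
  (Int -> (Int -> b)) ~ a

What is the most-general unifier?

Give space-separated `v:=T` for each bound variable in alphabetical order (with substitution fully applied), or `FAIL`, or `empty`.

Answer: FAIL

Derivation:
step 1: unify d ~ (b -> Bool)  [subst: {-} | 3 pending]
  bind d := (b -> Bool)
step 2: unify c ~ ((b -> (b -> Bool)) -> c)  [subst: {d:=(b -> Bool)} | 2 pending]
  occurs-check fail: c in ((b -> (b -> Bool)) -> c)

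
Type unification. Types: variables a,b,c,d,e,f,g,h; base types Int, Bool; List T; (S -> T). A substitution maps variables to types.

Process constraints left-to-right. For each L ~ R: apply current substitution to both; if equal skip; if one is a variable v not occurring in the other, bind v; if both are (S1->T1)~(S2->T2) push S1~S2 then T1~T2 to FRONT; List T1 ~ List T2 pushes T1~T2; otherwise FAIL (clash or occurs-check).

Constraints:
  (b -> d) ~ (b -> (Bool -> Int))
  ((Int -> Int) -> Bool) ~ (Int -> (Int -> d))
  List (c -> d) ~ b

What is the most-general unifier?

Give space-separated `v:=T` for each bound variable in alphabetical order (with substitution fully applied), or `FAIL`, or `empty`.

step 1: unify (b -> d) ~ (b -> (Bool -> Int))  [subst: {-} | 2 pending]
  -> decompose arrow: push b~b, d~(Bool -> Int)
step 2: unify b ~ b  [subst: {-} | 3 pending]
  -> identical, skip
step 3: unify d ~ (Bool -> Int)  [subst: {-} | 2 pending]
  bind d := (Bool -> Int)
step 4: unify ((Int -> Int) -> Bool) ~ (Int -> (Int -> (Bool -> Int)))  [subst: {d:=(Bool -> Int)} | 1 pending]
  -> decompose arrow: push (Int -> Int)~Int, Bool~(Int -> (Bool -> Int))
step 5: unify (Int -> Int) ~ Int  [subst: {d:=(Bool -> Int)} | 2 pending]
  clash: (Int -> Int) vs Int

Answer: FAIL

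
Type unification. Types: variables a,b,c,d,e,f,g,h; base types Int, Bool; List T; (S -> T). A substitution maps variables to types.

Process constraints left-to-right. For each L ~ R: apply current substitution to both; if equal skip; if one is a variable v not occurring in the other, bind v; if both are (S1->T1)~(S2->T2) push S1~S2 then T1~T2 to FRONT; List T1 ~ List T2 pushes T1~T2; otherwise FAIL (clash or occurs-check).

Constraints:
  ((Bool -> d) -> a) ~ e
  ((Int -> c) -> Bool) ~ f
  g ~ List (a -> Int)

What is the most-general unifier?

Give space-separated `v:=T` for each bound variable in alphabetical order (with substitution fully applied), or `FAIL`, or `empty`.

Answer: e:=((Bool -> d) -> a) f:=((Int -> c) -> Bool) g:=List (a -> Int)

Derivation:
step 1: unify ((Bool -> d) -> a) ~ e  [subst: {-} | 2 pending]
  bind e := ((Bool -> d) -> a)
step 2: unify ((Int -> c) -> Bool) ~ f  [subst: {e:=((Bool -> d) -> a)} | 1 pending]
  bind f := ((Int -> c) -> Bool)
step 3: unify g ~ List (a -> Int)  [subst: {e:=((Bool -> d) -> a), f:=((Int -> c) -> Bool)} | 0 pending]
  bind g := List (a -> Int)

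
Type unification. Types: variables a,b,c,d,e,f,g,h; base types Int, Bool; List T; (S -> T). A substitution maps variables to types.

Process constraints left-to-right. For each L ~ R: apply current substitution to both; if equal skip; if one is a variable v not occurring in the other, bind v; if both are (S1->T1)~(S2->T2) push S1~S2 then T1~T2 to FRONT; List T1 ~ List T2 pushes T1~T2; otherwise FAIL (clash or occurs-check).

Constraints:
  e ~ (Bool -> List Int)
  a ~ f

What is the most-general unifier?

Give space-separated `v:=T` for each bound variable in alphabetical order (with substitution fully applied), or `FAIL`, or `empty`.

step 1: unify e ~ (Bool -> List Int)  [subst: {-} | 1 pending]
  bind e := (Bool -> List Int)
step 2: unify a ~ f  [subst: {e:=(Bool -> List Int)} | 0 pending]
  bind a := f

Answer: a:=f e:=(Bool -> List Int)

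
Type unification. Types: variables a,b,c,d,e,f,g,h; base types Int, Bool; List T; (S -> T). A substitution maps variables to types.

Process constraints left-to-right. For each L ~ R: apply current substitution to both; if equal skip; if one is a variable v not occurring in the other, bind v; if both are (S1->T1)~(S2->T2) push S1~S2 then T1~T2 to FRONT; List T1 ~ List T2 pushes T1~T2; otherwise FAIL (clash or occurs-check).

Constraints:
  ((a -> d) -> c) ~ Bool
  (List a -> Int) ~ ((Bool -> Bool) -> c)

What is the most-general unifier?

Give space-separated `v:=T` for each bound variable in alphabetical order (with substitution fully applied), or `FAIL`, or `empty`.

Answer: FAIL

Derivation:
step 1: unify ((a -> d) -> c) ~ Bool  [subst: {-} | 1 pending]
  clash: ((a -> d) -> c) vs Bool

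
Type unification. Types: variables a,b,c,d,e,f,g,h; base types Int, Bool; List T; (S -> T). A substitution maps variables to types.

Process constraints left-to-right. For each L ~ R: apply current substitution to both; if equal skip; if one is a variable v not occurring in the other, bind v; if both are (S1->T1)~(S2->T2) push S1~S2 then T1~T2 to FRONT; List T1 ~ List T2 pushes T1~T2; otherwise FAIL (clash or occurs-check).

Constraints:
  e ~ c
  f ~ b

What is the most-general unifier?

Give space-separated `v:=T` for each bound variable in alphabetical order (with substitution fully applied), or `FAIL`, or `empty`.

Answer: e:=c f:=b

Derivation:
step 1: unify e ~ c  [subst: {-} | 1 pending]
  bind e := c
step 2: unify f ~ b  [subst: {e:=c} | 0 pending]
  bind f := b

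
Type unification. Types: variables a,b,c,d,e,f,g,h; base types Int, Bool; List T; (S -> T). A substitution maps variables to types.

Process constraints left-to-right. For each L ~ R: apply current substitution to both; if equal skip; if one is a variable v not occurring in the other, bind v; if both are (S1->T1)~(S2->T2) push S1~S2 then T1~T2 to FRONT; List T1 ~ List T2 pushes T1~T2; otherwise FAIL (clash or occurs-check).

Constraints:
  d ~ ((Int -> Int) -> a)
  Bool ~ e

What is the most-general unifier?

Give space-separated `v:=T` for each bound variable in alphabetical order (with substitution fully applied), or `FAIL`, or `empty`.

Answer: d:=((Int -> Int) -> a) e:=Bool

Derivation:
step 1: unify d ~ ((Int -> Int) -> a)  [subst: {-} | 1 pending]
  bind d := ((Int -> Int) -> a)
step 2: unify Bool ~ e  [subst: {d:=((Int -> Int) -> a)} | 0 pending]
  bind e := Bool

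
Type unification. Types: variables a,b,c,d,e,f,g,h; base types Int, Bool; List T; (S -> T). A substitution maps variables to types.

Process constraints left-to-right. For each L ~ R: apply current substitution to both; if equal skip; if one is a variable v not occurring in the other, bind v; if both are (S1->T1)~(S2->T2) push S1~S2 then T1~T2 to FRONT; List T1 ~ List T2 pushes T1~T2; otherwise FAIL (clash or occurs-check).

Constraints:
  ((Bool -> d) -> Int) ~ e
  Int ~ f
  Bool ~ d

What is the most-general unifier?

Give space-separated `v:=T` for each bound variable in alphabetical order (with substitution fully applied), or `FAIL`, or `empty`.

Answer: d:=Bool e:=((Bool -> Bool) -> Int) f:=Int

Derivation:
step 1: unify ((Bool -> d) -> Int) ~ e  [subst: {-} | 2 pending]
  bind e := ((Bool -> d) -> Int)
step 2: unify Int ~ f  [subst: {e:=((Bool -> d) -> Int)} | 1 pending]
  bind f := Int
step 3: unify Bool ~ d  [subst: {e:=((Bool -> d) -> Int), f:=Int} | 0 pending]
  bind d := Bool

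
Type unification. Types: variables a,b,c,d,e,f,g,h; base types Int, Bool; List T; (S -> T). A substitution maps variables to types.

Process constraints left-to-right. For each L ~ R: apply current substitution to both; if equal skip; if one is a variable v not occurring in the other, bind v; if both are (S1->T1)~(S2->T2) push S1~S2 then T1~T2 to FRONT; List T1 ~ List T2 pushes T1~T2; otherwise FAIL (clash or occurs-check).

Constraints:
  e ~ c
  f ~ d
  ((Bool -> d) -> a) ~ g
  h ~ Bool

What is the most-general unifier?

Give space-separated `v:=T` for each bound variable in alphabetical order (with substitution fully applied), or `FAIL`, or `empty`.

step 1: unify e ~ c  [subst: {-} | 3 pending]
  bind e := c
step 2: unify f ~ d  [subst: {e:=c} | 2 pending]
  bind f := d
step 3: unify ((Bool -> d) -> a) ~ g  [subst: {e:=c, f:=d} | 1 pending]
  bind g := ((Bool -> d) -> a)
step 4: unify h ~ Bool  [subst: {e:=c, f:=d, g:=((Bool -> d) -> a)} | 0 pending]
  bind h := Bool

Answer: e:=c f:=d g:=((Bool -> d) -> a) h:=Bool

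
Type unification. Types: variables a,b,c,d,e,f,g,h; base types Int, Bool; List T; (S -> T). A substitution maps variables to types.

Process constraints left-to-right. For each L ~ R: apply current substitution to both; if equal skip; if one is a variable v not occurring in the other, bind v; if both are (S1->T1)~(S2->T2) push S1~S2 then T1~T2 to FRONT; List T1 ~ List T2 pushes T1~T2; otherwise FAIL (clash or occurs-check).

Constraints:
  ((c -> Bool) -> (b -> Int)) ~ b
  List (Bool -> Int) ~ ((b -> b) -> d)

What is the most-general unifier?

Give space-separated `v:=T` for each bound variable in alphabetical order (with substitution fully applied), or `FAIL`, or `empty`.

Answer: FAIL

Derivation:
step 1: unify ((c -> Bool) -> (b -> Int)) ~ b  [subst: {-} | 1 pending]
  occurs-check fail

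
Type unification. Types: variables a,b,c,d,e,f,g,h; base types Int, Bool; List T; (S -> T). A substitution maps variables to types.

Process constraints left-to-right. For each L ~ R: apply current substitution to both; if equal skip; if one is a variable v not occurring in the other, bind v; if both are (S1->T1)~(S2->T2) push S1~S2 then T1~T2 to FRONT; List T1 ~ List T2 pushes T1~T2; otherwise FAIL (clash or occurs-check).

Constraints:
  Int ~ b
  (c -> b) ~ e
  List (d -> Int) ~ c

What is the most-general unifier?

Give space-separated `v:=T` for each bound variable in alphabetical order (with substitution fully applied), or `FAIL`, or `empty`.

step 1: unify Int ~ b  [subst: {-} | 2 pending]
  bind b := Int
step 2: unify (c -> Int) ~ e  [subst: {b:=Int} | 1 pending]
  bind e := (c -> Int)
step 3: unify List (d -> Int) ~ c  [subst: {b:=Int, e:=(c -> Int)} | 0 pending]
  bind c := List (d -> Int)

Answer: b:=Int c:=List (d -> Int) e:=(List (d -> Int) -> Int)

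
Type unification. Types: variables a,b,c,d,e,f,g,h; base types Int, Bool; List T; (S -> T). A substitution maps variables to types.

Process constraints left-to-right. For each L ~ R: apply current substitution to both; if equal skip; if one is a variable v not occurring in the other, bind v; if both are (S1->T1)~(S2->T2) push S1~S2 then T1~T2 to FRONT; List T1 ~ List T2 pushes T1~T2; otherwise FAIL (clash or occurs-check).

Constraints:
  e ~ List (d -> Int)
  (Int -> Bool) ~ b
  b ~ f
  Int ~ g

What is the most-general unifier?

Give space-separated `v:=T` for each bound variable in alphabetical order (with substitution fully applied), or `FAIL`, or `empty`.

Answer: b:=(Int -> Bool) e:=List (d -> Int) f:=(Int -> Bool) g:=Int

Derivation:
step 1: unify e ~ List (d -> Int)  [subst: {-} | 3 pending]
  bind e := List (d -> Int)
step 2: unify (Int -> Bool) ~ b  [subst: {e:=List (d -> Int)} | 2 pending]
  bind b := (Int -> Bool)
step 3: unify (Int -> Bool) ~ f  [subst: {e:=List (d -> Int), b:=(Int -> Bool)} | 1 pending]
  bind f := (Int -> Bool)
step 4: unify Int ~ g  [subst: {e:=List (d -> Int), b:=(Int -> Bool), f:=(Int -> Bool)} | 0 pending]
  bind g := Int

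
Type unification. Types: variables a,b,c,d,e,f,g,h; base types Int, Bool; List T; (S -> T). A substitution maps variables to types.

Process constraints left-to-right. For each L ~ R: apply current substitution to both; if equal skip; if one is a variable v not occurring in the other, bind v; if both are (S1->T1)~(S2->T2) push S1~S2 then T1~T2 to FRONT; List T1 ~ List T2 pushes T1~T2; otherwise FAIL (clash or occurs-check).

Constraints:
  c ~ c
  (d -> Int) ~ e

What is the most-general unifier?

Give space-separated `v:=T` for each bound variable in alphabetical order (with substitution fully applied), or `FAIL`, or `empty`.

Answer: e:=(d -> Int)

Derivation:
step 1: unify c ~ c  [subst: {-} | 1 pending]
  -> identical, skip
step 2: unify (d -> Int) ~ e  [subst: {-} | 0 pending]
  bind e := (d -> Int)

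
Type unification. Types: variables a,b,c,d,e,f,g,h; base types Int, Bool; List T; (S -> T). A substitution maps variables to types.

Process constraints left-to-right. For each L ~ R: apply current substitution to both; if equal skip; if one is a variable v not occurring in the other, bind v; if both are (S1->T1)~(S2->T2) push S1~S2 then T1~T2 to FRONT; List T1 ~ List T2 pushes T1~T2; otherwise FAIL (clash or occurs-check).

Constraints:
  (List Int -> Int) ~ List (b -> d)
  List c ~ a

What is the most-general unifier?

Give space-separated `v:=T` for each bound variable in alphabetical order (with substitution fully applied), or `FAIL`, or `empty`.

Answer: FAIL

Derivation:
step 1: unify (List Int -> Int) ~ List (b -> d)  [subst: {-} | 1 pending]
  clash: (List Int -> Int) vs List (b -> d)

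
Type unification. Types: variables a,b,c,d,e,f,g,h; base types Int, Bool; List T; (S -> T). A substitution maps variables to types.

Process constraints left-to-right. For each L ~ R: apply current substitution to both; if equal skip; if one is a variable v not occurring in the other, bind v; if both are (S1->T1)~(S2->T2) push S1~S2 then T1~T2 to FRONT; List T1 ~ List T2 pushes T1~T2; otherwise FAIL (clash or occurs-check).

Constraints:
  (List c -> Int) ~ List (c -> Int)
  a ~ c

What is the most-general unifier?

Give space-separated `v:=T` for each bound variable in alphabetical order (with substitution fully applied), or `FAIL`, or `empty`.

step 1: unify (List c -> Int) ~ List (c -> Int)  [subst: {-} | 1 pending]
  clash: (List c -> Int) vs List (c -> Int)

Answer: FAIL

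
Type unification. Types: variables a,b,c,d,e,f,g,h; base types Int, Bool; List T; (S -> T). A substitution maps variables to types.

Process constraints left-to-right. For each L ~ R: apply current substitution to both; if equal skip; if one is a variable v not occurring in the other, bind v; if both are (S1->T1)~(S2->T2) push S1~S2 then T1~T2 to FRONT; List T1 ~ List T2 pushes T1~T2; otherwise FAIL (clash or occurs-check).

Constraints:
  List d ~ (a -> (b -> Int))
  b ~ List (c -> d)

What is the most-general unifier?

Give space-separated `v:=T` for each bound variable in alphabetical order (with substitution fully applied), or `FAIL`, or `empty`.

step 1: unify List d ~ (a -> (b -> Int))  [subst: {-} | 1 pending]
  clash: List d vs (a -> (b -> Int))

Answer: FAIL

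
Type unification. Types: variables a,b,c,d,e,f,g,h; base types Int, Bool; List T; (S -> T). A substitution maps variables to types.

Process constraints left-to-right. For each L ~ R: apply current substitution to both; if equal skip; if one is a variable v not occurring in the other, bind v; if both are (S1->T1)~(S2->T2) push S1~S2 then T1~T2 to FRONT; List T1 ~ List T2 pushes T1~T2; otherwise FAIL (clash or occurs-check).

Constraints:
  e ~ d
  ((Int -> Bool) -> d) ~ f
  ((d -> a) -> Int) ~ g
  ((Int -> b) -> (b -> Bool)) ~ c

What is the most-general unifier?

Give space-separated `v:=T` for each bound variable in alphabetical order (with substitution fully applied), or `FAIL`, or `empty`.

step 1: unify e ~ d  [subst: {-} | 3 pending]
  bind e := d
step 2: unify ((Int -> Bool) -> d) ~ f  [subst: {e:=d} | 2 pending]
  bind f := ((Int -> Bool) -> d)
step 3: unify ((d -> a) -> Int) ~ g  [subst: {e:=d, f:=((Int -> Bool) -> d)} | 1 pending]
  bind g := ((d -> a) -> Int)
step 4: unify ((Int -> b) -> (b -> Bool)) ~ c  [subst: {e:=d, f:=((Int -> Bool) -> d), g:=((d -> a) -> Int)} | 0 pending]
  bind c := ((Int -> b) -> (b -> Bool))

Answer: c:=((Int -> b) -> (b -> Bool)) e:=d f:=((Int -> Bool) -> d) g:=((d -> a) -> Int)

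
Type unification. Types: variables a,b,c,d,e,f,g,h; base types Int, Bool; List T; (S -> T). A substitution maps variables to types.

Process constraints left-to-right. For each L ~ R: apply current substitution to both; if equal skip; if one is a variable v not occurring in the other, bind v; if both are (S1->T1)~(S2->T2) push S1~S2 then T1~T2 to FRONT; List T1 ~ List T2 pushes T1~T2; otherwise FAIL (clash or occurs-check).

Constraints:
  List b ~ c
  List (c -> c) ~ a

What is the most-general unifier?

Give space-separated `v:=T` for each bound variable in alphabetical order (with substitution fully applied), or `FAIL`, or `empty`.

Answer: a:=List (List b -> List b) c:=List b

Derivation:
step 1: unify List b ~ c  [subst: {-} | 1 pending]
  bind c := List b
step 2: unify List (List b -> List b) ~ a  [subst: {c:=List b} | 0 pending]
  bind a := List (List b -> List b)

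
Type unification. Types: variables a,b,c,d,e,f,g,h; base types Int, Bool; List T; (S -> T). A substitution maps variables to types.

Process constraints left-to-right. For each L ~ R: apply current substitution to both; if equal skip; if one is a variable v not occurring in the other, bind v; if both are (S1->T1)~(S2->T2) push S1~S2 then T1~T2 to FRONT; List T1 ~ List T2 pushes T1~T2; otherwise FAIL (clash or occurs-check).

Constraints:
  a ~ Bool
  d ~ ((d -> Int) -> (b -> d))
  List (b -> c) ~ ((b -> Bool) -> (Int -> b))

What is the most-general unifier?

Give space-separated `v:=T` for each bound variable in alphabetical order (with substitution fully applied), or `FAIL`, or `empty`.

step 1: unify a ~ Bool  [subst: {-} | 2 pending]
  bind a := Bool
step 2: unify d ~ ((d -> Int) -> (b -> d))  [subst: {a:=Bool} | 1 pending]
  occurs-check fail: d in ((d -> Int) -> (b -> d))

Answer: FAIL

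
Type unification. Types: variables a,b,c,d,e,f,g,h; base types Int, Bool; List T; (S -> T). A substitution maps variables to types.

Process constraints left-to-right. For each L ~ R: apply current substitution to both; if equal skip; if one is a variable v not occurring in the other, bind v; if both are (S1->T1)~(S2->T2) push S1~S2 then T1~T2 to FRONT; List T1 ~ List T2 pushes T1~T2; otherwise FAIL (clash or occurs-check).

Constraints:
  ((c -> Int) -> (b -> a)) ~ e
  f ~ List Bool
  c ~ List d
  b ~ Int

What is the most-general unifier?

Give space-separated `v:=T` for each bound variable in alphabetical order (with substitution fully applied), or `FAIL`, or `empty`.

step 1: unify ((c -> Int) -> (b -> a)) ~ e  [subst: {-} | 3 pending]
  bind e := ((c -> Int) -> (b -> a))
step 2: unify f ~ List Bool  [subst: {e:=((c -> Int) -> (b -> a))} | 2 pending]
  bind f := List Bool
step 3: unify c ~ List d  [subst: {e:=((c -> Int) -> (b -> a)), f:=List Bool} | 1 pending]
  bind c := List d
step 4: unify b ~ Int  [subst: {e:=((c -> Int) -> (b -> a)), f:=List Bool, c:=List d} | 0 pending]
  bind b := Int

Answer: b:=Int c:=List d e:=((List d -> Int) -> (Int -> a)) f:=List Bool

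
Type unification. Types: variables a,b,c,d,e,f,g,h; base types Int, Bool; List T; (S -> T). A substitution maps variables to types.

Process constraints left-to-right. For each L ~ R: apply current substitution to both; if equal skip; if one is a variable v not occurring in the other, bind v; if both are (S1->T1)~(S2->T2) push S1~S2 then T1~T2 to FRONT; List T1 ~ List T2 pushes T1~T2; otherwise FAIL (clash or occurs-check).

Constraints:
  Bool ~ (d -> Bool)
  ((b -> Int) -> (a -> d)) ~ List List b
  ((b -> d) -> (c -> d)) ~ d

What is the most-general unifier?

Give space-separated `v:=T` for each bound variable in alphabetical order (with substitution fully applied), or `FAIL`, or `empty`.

step 1: unify Bool ~ (d -> Bool)  [subst: {-} | 2 pending]
  clash: Bool vs (d -> Bool)

Answer: FAIL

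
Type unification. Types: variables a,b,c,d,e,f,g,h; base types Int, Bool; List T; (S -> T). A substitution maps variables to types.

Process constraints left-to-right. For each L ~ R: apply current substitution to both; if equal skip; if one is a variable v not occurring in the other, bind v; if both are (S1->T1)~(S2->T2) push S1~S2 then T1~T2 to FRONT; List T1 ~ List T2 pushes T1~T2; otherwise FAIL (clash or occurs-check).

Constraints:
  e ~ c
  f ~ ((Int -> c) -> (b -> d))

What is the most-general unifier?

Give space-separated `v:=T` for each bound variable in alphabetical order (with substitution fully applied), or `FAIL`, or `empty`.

Answer: e:=c f:=((Int -> c) -> (b -> d))

Derivation:
step 1: unify e ~ c  [subst: {-} | 1 pending]
  bind e := c
step 2: unify f ~ ((Int -> c) -> (b -> d))  [subst: {e:=c} | 0 pending]
  bind f := ((Int -> c) -> (b -> d))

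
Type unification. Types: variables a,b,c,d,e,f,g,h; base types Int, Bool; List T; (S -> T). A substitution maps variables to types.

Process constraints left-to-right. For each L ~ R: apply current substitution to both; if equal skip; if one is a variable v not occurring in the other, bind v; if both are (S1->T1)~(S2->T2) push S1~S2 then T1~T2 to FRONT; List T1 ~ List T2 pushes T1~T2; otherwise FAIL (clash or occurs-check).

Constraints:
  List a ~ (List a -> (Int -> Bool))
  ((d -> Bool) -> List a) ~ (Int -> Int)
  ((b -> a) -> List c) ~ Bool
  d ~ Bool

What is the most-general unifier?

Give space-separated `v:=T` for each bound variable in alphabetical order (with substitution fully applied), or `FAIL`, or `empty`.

Answer: FAIL

Derivation:
step 1: unify List a ~ (List a -> (Int -> Bool))  [subst: {-} | 3 pending]
  clash: List a vs (List a -> (Int -> Bool))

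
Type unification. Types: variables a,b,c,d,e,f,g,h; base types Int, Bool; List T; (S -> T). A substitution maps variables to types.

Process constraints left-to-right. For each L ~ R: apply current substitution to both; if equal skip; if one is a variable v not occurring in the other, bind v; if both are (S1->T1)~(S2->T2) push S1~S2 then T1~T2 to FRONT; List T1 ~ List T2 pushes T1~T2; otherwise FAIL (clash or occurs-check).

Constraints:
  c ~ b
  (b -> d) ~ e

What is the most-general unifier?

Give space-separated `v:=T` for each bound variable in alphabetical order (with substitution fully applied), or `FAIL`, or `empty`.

Answer: c:=b e:=(b -> d)

Derivation:
step 1: unify c ~ b  [subst: {-} | 1 pending]
  bind c := b
step 2: unify (b -> d) ~ e  [subst: {c:=b} | 0 pending]
  bind e := (b -> d)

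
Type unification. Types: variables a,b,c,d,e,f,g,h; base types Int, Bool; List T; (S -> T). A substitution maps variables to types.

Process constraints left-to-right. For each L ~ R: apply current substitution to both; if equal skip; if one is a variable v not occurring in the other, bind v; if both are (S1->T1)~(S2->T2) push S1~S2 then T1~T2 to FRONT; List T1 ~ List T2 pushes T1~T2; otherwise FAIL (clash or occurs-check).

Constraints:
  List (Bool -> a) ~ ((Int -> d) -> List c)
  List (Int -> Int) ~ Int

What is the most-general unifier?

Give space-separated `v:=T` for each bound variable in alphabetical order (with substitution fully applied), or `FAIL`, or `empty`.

Answer: FAIL

Derivation:
step 1: unify List (Bool -> a) ~ ((Int -> d) -> List c)  [subst: {-} | 1 pending]
  clash: List (Bool -> a) vs ((Int -> d) -> List c)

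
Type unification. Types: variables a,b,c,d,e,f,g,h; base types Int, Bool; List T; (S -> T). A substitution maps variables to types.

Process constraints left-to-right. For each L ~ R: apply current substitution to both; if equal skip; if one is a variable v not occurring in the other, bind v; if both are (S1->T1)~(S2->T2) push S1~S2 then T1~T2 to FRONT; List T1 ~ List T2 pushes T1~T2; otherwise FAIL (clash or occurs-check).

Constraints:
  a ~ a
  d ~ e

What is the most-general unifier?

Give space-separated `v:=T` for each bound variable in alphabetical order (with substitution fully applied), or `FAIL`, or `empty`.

step 1: unify a ~ a  [subst: {-} | 1 pending]
  -> identical, skip
step 2: unify d ~ e  [subst: {-} | 0 pending]
  bind d := e

Answer: d:=e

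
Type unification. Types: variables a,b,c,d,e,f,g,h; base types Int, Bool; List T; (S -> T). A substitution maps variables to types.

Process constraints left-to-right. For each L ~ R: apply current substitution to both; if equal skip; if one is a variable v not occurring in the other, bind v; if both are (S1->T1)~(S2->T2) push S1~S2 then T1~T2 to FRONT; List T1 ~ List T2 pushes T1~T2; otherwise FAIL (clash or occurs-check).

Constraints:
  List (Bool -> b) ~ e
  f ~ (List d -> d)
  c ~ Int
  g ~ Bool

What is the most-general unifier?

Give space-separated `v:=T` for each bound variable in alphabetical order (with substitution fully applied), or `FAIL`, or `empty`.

step 1: unify List (Bool -> b) ~ e  [subst: {-} | 3 pending]
  bind e := List (Bool -> b)
step 2: unify f ~ (List d -> d)  [subst: {e:=List (Bool -> b)} | 2 pending]
  bind f := (List d -> d)
step 3: unify c ~ Int  [subst: {e:=List (Bool -> b), f:=(List d -> d)} | 1 pending]
  bind c := Int
step 4: unify g ~ Bool  [subst: {e:=List (Bool -> b), f:=(List d -> d), c:=Int} | 0 pending]
  bind g := Bool

Answer: c:=Int e:=List (Bool -> b) f:=(List d -> d) g:=Bool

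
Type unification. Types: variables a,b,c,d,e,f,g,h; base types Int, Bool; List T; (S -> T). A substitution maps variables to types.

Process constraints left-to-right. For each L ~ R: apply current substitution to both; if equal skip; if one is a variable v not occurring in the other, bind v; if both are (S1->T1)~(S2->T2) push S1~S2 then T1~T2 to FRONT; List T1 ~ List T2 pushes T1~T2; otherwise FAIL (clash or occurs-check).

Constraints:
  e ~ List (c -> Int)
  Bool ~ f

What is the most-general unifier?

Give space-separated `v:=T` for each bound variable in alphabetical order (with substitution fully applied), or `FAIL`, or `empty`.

Answer: e:=List (c -> Int) f:=Bool

Derivation:
step 1: unify e ~ List (c -> Int)  [subst: {-} | 1 pending]
  bind e := List (c -> Int)
step 2: unify Bool ~ f  [subst: {e:=List (c -> Int)} | 0 pending]
  bind f := Bool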